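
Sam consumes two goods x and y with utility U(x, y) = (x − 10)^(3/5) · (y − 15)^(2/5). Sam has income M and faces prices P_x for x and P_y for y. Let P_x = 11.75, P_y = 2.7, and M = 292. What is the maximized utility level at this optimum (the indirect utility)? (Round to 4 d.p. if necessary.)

Let x' = x−10, y' = y−15. MRS = (3/2)·y'/x' = P_x/P_y.
Substituting into the budget: x* = 10 + 0.6·(M − 10·P_x − 15·P_y)/P_x, and y* = 15 + 0.4·(…)/P_y.
Discretionary income = 292 − 10·11.75 − 15·2.7 = 134; x* = 10 + 0.6·134/11.75 = 16.8426; y* = 15 + 0.4·134/2.7 = 34.8519.
Utility at the optimum: U(16.8426, 34.8519) = 10.4773.

V = 10.4773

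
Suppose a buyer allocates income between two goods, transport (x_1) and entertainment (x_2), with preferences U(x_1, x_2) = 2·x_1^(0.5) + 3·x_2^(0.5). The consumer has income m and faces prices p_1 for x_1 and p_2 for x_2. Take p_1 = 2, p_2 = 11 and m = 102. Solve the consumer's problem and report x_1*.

x_1* = 36.1935

MRS = MU_x_1/MU_x_2 = (2/3)·(x_2/x_1)^(0.5). Set equal to p_1/p_2.
Hence x_2/x_1 = ((3/2)·p_1/p_2)^(1/(0.5)), i.e. raised to the 2 power.
Substitute x_2 = (x_2/x_1)·x_1 into the budget: x_1* = m/(p_1 + p_2·(x_2/x_1)).
Numerically x_2/x_1 = 0.07438, so x_1* = 102/(2 + 11·0.07438) = 36.1935.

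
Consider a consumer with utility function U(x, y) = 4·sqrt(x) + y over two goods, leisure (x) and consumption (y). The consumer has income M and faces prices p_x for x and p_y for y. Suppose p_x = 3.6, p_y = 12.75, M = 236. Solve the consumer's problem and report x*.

Plugging in: x* = (2·12.75/3.6)² = 50.1736.

x* = 50.1736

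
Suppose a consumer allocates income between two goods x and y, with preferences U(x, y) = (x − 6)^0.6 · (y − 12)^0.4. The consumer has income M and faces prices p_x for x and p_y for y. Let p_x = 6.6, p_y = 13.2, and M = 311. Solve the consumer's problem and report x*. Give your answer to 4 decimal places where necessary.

This is Cobb-Douglas in (x−6, y−12): tangency gives 0.6·p_y·(y−12) = 0.4·p_x·(x−6).
Substituting into the budget: x* = 6 + 0.6·(M − 6·p_x − 12·p_y)/p_x, and y* = 12 + 0.4·(…)/p_y.
Discretionary income = 311 − 6·6.6 − 12·13.2 = 113; x* = 6 + 0.6·113/6.6 = 16.2727.

x* = 16.2727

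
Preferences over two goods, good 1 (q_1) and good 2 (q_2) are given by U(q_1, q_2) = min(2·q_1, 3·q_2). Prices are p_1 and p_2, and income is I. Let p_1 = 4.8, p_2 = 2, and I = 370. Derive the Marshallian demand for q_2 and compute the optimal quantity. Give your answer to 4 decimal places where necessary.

Demand: q_1*(p_1,p_2,I) = 3·I/(3·p_1 + 2·p_2), q_2* = 2·I/(3·p_1 + 2·p_2).
Here 3·4.8 + 2·2 = 18.4, giving q_2* = 40.2174.

q_2* = 40.2174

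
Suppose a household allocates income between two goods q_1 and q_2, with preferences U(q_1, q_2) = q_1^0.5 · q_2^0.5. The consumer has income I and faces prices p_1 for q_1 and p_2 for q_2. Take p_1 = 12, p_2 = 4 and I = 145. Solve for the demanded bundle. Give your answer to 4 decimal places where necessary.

Tangency: MRS = q_2/q_1 = p_1/p_2.
So 0.5·p_2·q_2 = 0.5·p_1·q_1; combined with the budget, a share 0.5 of income goes to q_1.
Demand: q_1*(p_1,p_2,I) = 0.5·I/p_1 and q_2* = 0.5·I/p_2.
At p_1=12, p_2=4, I=145: q_1* = 0.5·145/12 = 6.0417, q_2* = 18.125.

q_1* = 6.0417, q_2* = 18.125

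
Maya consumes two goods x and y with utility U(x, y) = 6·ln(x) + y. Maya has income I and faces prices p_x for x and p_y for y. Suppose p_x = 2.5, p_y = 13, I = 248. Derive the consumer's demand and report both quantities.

x* = 31.2, y* = 13.0769

MU_x = 6/x, MU_y = 1. Tangency: 6/x = p_x/p_y.
So x*(p_x,p_y) = 6·p_y/p_x, independent of income; and y* = (I − 6·p_y)/p_y.
At the given prices: x* = 6·13/2.5 = 31.2, and y* = 13.0769.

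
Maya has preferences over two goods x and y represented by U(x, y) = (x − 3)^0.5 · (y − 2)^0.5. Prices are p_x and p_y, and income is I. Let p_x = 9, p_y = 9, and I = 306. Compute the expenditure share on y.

share on y = 0.4853

Substituting into the budget: x* = 3 + 0.5·(I − 3·p_x − 2·p_y)/p_x, and y* = 2 + 0.5·(…)/p_y.
Discretionary income = 306 − 3·9 − 2·9 = 261; x* = 3 + 0.5·261/9 = 17.5; y* = 2 + 0.5·261/9 = 16.5.
Expenditure on y: 9·16.5 = 148.5; share = 0.4853.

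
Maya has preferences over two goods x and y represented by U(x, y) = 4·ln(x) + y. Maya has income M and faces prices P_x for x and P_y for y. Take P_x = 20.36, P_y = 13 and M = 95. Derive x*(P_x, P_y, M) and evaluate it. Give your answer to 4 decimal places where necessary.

x* = 2.554

So x*(P_x,P_y) = 4·P_y/P_x, independent of income; and y* = (M − 4·P_y)/P_y.
At the given prices: x* = 4·13/20.36 = 2.554.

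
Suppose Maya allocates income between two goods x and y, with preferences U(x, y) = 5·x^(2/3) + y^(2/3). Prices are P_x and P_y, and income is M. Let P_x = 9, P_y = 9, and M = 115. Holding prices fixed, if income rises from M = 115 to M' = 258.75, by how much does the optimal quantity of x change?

Δx* = 15.8455

Substitute y = (y/x)·x into the budget: x* = M/(P_x + P_y·(y/x)).
Numerically y/x = 0.008, so x* = 115/(9 + 9·0.008) = 12.6764.
At M' = 258.75: x* = 28.5218. Change: 28.5218 − 12.6764 = 15.8455.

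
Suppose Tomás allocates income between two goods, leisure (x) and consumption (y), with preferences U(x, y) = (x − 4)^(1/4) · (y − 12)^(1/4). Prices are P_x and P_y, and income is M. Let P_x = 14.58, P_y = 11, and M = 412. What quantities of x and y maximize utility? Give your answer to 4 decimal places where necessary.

Substituting into the budget: x* = 4 + 0.5·(M − 4·P_x − 12·P_y)/P_x, and y* = 12 + 0.5·(…)/P_y.
Discretionary income = 412 − 4·14.58 − 12·11 = 221.68; x* = 4 + 0.5·221.68/14.58 = 11.6022; y* = 12 + 0.5·221.68/11 = 22.0764.

x* = 11.6022, y* = 22.0764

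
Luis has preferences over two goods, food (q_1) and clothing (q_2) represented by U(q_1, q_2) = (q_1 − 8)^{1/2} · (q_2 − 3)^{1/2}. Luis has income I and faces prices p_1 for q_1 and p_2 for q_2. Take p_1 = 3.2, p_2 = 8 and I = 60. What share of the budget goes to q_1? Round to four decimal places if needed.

Let q_1' = q_1−8, q_2' = q_2−3. MRS = q_2'/q_1' = p_1/p_2.
Substituting into the budget: q_1* = 8 + 0.5·(I − 8·p_1 − 3·p_2)/p_1, and q_2* = 3 + 0.5·(…)/p_2.
Discretionary income = 60 − 8·3.2 − 3·8 = 10.4; q_1* = 8 + 0.5·10.4/3.2 = 9.625; q_2* = 3 + 0.5·10.4/8 = 3.65.
Expenditure on q_1: 3.2·9.625 = 30.8; share = 0.5133.

share on q_1 = 0.5133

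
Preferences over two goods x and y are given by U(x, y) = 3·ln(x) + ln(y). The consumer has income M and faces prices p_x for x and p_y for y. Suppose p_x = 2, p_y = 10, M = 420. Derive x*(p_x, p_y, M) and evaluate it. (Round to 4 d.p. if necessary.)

x* = 157.5

Tangency: MRS = 3·y/x = p_x/p_y.
So 3·p_y·y = p_x·x; combined with the budget, a share 0.75 of income goes to x.
Demand: x*(p_x,p_y,M) = 0.75·M/p_x and y* = 0.25·M/p_y.
At p_x=2, p_y=10, M=420: x* = 0.75·420/2 = 157.5.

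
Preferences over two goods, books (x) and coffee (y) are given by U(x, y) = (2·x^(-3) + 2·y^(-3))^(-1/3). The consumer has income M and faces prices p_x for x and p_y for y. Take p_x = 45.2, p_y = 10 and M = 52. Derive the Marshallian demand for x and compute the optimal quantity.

x* = 0.8698

From the CES first-order condition, (y/x)^(4) = p_x/p_y.
Solve for the ratio: y/x = [p_x/p_y]^(0.25).
With the ratio pinned down, the budget gives x* = M/(p_x + p_y·(y/x)) and y* = (y/x)·x*.
Numerically y/x = 1.458091, so x* = 52/(45.2 + 10·1.458091) = 0.8698.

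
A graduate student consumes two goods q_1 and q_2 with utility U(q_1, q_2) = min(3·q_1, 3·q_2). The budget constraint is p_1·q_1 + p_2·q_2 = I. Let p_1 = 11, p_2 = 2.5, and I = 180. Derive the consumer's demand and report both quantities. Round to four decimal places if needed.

q_1* = 13.3333, q_2* = 13.3333

Leontief preferences: the optimum is at the kink where q_1/3 = q_2/3, i.e. q_2 = q_1.
Budget: p_1·q_1 + p_2·q_1 = I, so (3·p_1 + 3·p_2)·q_1 = 3·I.
Demand: q_1*(p_1,p_2,I) = 3·I/(3·p_1 + 3·p_2), q_2* = 3·I/(3·p_1 + 3·p_2).
Here 3·11 + 3·2.5 = 40.5, giving q_1* = 13.3333 and q_2* = 13.3333.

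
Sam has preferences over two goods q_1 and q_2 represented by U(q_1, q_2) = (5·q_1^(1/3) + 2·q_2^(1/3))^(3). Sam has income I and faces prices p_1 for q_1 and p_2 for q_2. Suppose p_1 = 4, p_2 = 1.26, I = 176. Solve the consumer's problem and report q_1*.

MU_q_1 ∝ 5·q_1^(-2/3), MU_q_2 ∝ 2·q_2^(-2/3), so MRS = (5/2)·(q_2/q_1)^(2/3) = p_1/p_2.
Hence q_2/q_1 = ((2/5)·p_1/p_2)^(1/(2/3)), i.e. raised to the 1.5 power.
With the ratio pinned down, the budget gives q_1* = I/(p_1 + p_2·(q_2/q_1)) and q_2* = (q_2/q_1)·q_1*.
Numerically q_2/q_1 = 1.430949, so q_1* = 176/(4 + 1.26·1.430949) = 30.3292.

q_1* = 30.3292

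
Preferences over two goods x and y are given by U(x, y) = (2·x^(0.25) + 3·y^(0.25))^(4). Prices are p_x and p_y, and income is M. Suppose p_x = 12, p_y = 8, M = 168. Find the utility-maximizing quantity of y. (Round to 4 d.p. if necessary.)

Numerically y/x = 2.948334, so x* = 168/(12 + 8·2.948334) = 4.7209 and y* = 2.948334·4.7209 = 13.9187.

y* = 13.9187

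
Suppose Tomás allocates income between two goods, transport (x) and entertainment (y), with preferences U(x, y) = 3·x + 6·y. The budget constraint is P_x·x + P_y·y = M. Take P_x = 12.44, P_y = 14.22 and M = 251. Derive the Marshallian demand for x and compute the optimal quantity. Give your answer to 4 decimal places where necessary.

x* = 0

y gives more utility per dollar, so spend all income on y: y* = M/P_y, x* = 0.
Numerically: x* = 0, y* = 17.6512.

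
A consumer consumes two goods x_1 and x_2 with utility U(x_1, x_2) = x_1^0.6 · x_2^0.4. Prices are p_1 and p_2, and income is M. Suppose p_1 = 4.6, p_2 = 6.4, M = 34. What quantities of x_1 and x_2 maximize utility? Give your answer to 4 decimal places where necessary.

x_1* = 4.4348, x_2* = 2.125

Demand: x_1*(p_1,p_2,M) = 0.6·M/p_1 and x_2* = 0.4·M/p_2.
At p_1=4.6, p_2=6.4, M=34: x_1* = 0.6·34/4.6 = 4.4348, x_2* = 2.125.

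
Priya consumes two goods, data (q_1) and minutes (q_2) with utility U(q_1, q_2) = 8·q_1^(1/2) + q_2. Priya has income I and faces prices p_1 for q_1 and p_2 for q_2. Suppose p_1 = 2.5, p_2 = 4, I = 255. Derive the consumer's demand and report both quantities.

q_1* = 40.96, q_2* = 38.15

Utility is quasi-linear in q_2; the FOC for q_1 is 4/√q_1 = p_1/p_2.
Thus q_1* = (4·p_2/p_1)² — independent of I — with the rest of income spent on q_2.
Plugging in: q_1* = (4·4/2.5)² = 40.96, q_2* = 38.15.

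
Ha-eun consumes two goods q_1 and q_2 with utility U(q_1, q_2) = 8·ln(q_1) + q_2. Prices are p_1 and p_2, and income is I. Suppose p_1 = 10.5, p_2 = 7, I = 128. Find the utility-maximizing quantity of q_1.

q_1* = 5.3333

So q_1*(p_1,p_2) = 8·p_2/p_1, independent of income; and q_2* = (I − 8·p_2)/p_2.
At the given prices: q_1* = 8·7/10.5 = 5.3333.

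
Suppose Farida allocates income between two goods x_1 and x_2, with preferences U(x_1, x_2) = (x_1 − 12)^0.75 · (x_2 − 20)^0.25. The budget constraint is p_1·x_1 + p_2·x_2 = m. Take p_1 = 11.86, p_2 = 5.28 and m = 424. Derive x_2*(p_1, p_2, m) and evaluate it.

x_2* = 28.3371

This is Cobb-Douglas in (x_1−12, x_2−20): tangency gives 0.75·p_2·(x_2−20) = 0.25·p_1·(x_1−12).
After buying the subsistence bundle (12, 20), a share 0.75 of the remaining income goes to x_1: x_1* = 12 + 0.75·(m − 12p_1 − 20p_2)/p_1.
Discretionary income = 424 − 12·11.86 − 20·5.28 = 176.08; x_2* = 20 + 0.25·176.08/5.28 = 28.3371.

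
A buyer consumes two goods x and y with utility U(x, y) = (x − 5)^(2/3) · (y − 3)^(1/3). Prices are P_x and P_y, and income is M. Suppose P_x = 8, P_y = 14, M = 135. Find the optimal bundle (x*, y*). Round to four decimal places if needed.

x* = 9.4167, y* = 4.2619

Discretionary income = 135 − 5·8 − 3·14 = 53; x* = 5 + 2/3·53/8 = 9.4167; y* = 3 + 1/3·53/14 = 4.2619.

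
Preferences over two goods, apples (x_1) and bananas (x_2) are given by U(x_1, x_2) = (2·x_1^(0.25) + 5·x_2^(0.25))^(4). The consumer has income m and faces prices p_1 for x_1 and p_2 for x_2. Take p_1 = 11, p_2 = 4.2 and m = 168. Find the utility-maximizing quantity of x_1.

With the ratio pinned down, the budget gives x_1* = m/(p_1 + p_2·(x_2/x_1)) and x_2* = (x_2/x_1)·x_1*.
Numerically x_2/x_1 = 12.249298, so x_1* = 168/(11 + 4.2·12.249298) = 2.6903.

x_1* = 2.6903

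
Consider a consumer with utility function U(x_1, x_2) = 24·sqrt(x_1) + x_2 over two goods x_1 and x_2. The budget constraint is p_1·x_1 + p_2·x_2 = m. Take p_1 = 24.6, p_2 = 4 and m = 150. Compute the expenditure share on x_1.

Utility is quasi-linear in x_2; the FOC for x_1 is 12/√x_1 = p_1/p_2.
Thus x_1* = (12·p_2/p_1)² — independent of m — with the rest of income spent on x_2.
Plugging in: x_1* = (12·4/24.6)² = 3.8073, x_2* = 14.0854.
Expenditure on x_1: 24.6·3.8073 = 93.6585; share = 0.6244.

share on x_1 = 0.6244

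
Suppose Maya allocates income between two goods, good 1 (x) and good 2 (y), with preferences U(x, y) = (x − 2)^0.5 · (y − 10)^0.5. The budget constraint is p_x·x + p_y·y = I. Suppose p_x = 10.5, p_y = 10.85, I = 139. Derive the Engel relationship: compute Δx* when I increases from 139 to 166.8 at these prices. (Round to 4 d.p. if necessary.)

MRS = (y−10)/(x−2). Tangency with p_x/p_y gives y−10 = (p_x/p_y)·(x−2).
Substituting into the budget: x* = 2 + 0.5·(I − 2·p_x − 10·p_y)/p_x, and y* = 10 + 0.5·(…)/p_y.
Discretionary income = 139 − 2·10.5 − 10·10.85 = 9.5; x* = 2 + 0.5·9.5/10.5 = 2.4524.
At I' = 166.8: x* = 3.7762. Change: 3.7762 − 2.4524 = 1.3238.

Δx* = 1.3238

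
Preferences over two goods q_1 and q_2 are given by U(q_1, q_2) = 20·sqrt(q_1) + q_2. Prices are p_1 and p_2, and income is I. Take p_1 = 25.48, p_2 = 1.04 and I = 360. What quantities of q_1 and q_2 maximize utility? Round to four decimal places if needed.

Set MRS = p_1/p_2: 10·q_1^(−1/2) = p_1/p_2.
Solve: √q_1 = 10·p_2/p_1, so q_1*(p_1,p_2) = (10·p_2/p_1)², and q_2* = (I − p_1·q_1*)/p_2.
Plugging in: q_1* = (10·1.04/25.48)² = 0.1666, q_2* = 342.0722.

q_1* = 0.1666, q_2* = 342.0722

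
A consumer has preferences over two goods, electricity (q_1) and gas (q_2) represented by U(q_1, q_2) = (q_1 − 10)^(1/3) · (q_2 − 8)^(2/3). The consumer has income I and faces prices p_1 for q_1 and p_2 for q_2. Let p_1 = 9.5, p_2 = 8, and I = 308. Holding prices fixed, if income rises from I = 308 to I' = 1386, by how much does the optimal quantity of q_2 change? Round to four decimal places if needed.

This is Cobb-Douglas in (q_1−10, q_2−8): tangency gives 1/3·p_2·(q_2−8) = 2/3·p_1·(q_1−10).
Substituting into the budget: q_1* = 10 + 1/3·(I − 10·p_1 − 8·p_2)/p_1, and q_2* = 8 + 2/3·(…)/p_2.
Discretionary income = 308 − 10·9.5 − 8·8 = 149; q_2* = 8 + 2/3·149/8 = 20.4167.
At I' = 1386: q_2* = 110.25. Change: 110.25 − 20.4167 = 89.8333.

Δq_2* = 89.8333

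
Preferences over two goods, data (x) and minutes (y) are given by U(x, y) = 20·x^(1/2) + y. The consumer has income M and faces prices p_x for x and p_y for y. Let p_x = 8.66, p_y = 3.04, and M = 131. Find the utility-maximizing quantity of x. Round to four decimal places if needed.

x* = 12.3229

Utility is quasi-linear in y; the FOC for x is 10/√x = p_x/p_y.
Thus x* = (10·p_y/p_x)² — independent of M — with the rest of income spent on y.
Plugging in: x* = (10·3.04/8.66)² = 12.3229.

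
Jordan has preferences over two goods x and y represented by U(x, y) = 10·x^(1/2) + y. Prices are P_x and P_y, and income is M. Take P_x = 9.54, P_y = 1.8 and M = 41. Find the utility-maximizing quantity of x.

Plugging in: x* = (5·1.8/9.54)² = 0.89.

x* = 0.89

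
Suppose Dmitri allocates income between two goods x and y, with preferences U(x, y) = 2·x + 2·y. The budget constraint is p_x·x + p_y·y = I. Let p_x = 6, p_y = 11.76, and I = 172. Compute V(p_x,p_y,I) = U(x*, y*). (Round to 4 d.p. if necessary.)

Perfect substitutes: compare marginal utility per dollar. 2/p_x vs 2/p_y → 0.3333 vs 0.1701.
x gives more utility per dollar, so spend all income on x: x* = I/p_x, y* = 0.
Numerically: x* = 28.6667, y* = 0.
Utility at the optimum: U(28.6667, 0) = 57.3333.

V = 57.3333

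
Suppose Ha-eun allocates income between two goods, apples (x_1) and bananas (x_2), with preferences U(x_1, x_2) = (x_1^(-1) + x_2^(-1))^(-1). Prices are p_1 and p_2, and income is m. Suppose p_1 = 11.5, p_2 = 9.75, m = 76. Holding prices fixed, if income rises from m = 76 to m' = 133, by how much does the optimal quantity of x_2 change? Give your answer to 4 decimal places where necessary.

From the CES first-order condition, (x_2/x_1)^(2) = p_1/p_2.
Solve for the ratio: x_2/x_1 = [p_1/p_2]^(0.5).
With the ratio pinned down, the budget gives x_1* = m/(p_1 + p_2·(x_2/x_1)) and x_2* = (x_2/x_1)·x_1*.
Numerically x_2/x_1 = 1.086042, so x_1* = 76/(11.5 + 9.75·1.086042) = 3.4406 and x_2* = 1.086042·3.4406 = 3.7367.
At m' = 133: x_2* = 6.5392. Change: 6.5392 − 3.7367 = 2.8025.

Δx_2* = 2.8025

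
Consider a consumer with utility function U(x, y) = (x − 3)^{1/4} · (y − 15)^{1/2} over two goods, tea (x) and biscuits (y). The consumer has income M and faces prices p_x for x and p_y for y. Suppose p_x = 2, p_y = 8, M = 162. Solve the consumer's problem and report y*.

y* = 18

MRS = (1/2)·(y−15)/(x−3). Tangency with p_x/p_y gives y−15 = 2·(p_x/p_y)·(x−3).
After buying the subsistence bundle (3, 15), a share 1/3 of the remaining income goes to x: x* = 3 + 1/3·(M − 3p_x − 15p_y)/p_x.
Discretionary income = 162 − 3·2 − 15·8 = 36; y* = 15 + 2/3·36/8 = 18.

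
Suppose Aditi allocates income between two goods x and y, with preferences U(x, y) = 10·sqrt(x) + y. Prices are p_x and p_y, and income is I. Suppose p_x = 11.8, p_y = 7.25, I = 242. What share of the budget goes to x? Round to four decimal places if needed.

share on x = 0.4602

Utility is quasi-linear in y; the FOC for x is 5/√x = p_x/p_y.
Solve: √x = 5·p_y/p_x, so x*(p_x,p_y) = (5·p_y/p_x)², and y* = (I − p_x·x*)/p_y.
Plugging in: x* = (5·7.25/11.8)² = 9.4374, y* = 18.0191.
Expenditure on x: 11.8·9.4374 = 111.3612; share = 0.4602.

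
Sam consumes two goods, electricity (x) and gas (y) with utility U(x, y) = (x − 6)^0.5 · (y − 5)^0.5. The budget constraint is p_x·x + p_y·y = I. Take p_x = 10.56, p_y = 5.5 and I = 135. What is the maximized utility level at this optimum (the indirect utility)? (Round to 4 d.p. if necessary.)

This is Cobb-Douglas in (x−6, y−5): tangency gives 0.5·p_y·(y−5) = 0.5·p_x·(x−6).
Substituting into the budget: x* = 6 + 0.5·(I − 6·p_x − 5·p_y)/p_x, and y* = 5 + 0.5·(…)/p_y.
Discretionary income = 135 − 6·10.56 − 5·5.5 = 44.14; x* = 6 + 0.5·44.14/10.56 = 8.09; y* = 5 + 0.5·44.14/5.5 = 9.0127.
Utility at the optimum: U(8.09, 9.0127) = 2.8959.

V = 2.8959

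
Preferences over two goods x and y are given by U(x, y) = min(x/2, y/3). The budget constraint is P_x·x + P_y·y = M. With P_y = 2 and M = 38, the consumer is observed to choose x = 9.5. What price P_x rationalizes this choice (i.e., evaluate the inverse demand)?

With perfect complements, no substitution: consume in ratio x:y = 2:3.
Budget: P_x·x + P_y·(3/2)·x = M, so (2·P_x + 3·P_y)·x = 2·M.
Demand: x*(P_x,P_y,M) = 2·M/(2·P_x + 3·P_y), y* = 3·M/(2·P_x + 3·P_y).
Set x* = 9.5 in the demand function and solve for P_x: P_x = 1.

P_x = 1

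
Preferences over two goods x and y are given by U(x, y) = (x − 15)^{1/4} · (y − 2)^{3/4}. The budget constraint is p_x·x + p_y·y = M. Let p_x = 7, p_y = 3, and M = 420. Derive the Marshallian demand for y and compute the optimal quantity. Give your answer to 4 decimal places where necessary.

y* = 79.25

After buying the subsistence bundle (15, 2), a share 0.25 of the remaining income goes to x: x* = 15 + 0.25·(M − 15p_x − 2p_y)/p_x.
Discretionary income = 420 − 15·7 − 2·3 = 309; y* = 2 + 0.75·309/3 = 79.25.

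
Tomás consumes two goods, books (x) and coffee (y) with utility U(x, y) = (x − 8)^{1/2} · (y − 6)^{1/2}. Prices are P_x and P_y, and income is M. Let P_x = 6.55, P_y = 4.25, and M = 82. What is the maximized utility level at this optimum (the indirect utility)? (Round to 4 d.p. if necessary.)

V = 0.3885

MRS = (y−6)/(x−8). Tangency with P_x/P_y gives y−6 = (P_x/P_y)·(x−8).
After buying the subsistence bundle (8, 6), a share 0.5 of the remaining income goes to x: x* = 8 + 0.5·(M − 8P_x − 6P_y)/P_x.
Discretionary income = 82 − 8·6.55 − 6·4.25 = 4.1; x* = 8 + 0.5·4.1/6.55 = 8.313; y* = 6 + 0.5·4.1/4.25 = 6.4824.
Utility at the optimum: U(8.313, 6.4824) = 0.3885.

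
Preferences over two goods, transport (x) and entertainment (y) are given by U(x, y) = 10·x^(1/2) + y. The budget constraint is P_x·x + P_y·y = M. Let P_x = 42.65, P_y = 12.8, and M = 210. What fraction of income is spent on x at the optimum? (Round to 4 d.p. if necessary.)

MU_x = 5/√x, MU_y = 1. Tangency: 5/√x = P_x/P_y.
Thus x* = (5·P_y/P_x)² — independent of M — with the rest of income spent on y.
Plugging in: x* = (5·12.8/42.65)² = 2.2518, y* = 8.9033.
Expenditure on x: 42.65·2.2518 = 96.0375; share = 0.4573.

share on x = 0.4573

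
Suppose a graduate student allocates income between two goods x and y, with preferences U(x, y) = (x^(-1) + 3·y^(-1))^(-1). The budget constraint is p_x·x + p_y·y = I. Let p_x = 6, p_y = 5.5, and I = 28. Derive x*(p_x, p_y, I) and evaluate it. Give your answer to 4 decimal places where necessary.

Numerically y/x = 1.809068, so x* = 28/(6 + 5.5·1.809068) = 1.7555.

x* = 1.7555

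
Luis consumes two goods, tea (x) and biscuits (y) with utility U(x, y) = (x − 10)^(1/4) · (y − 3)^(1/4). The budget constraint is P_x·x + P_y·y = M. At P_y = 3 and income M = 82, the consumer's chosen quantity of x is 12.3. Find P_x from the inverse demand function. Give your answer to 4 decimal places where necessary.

P_x = 5

MRS = (y−3)/(x−10). Tangency with P_x/P_y gives y−3 = (P_x/P_y)·(x−10).
After buying the subsistence bundle (10, 3), a share 0.5 of the remaining income goes to x: x* = 10 + 0.5·(M − 10P_x − 3P_y)/P_x.
Set x* = 12.3 in the demand function and solve for P_x: P_x = 5.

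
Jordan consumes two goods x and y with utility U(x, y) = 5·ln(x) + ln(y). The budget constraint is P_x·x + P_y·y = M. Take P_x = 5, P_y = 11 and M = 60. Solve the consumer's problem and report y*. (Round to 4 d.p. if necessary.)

y* = 0.9091

The MRS is 5·y/x. Set MRS = P_x/P_y.
So 5·P_y·y = P_x·x; combined with the budget, a share 5/6 of income goes to x.
Demand: x*(P_x,P_y,M) = 5/6·M/P_x and y* = 1/6·M/P_y.
At P_x=5, P_y=11, M=60: y* = 1/6·60/11 = 0.9091.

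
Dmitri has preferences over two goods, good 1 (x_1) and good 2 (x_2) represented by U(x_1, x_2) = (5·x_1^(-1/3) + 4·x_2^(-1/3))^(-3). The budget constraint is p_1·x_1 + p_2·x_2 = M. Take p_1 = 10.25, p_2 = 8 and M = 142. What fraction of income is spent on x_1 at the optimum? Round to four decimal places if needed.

From the CES first-order condition, (5/4)·(x_2/x_1)^(4/3) = p_1/p_2.
Solve for the ratio: x_2/x_1 = [(4/5)·p_1/p_2]^(0.75).
Substitute x_2 = (x_2/x_1)·x_1 into the budget: x_1* = M/(p_1 + p_2·(x_2/x_1)).
Numerically x_2/x_1 = 1.018692, so x_1* = 142/(10.25 + 8·1.018692) = 7.7176 and x_2* = 1.018692·7.7176 = 7.8618.
Expenditure on x_1: 10.25·7.7176 = 79.1053; share = 0.5571.

share on x_1 = 0.5571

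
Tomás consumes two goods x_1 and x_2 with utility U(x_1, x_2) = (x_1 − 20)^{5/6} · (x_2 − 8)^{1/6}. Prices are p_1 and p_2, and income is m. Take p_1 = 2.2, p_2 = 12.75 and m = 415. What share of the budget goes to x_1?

share on x_1 = 0.6462

This is Cobb-Douglas in (x_1−20, x_2−8): tangency gives 5/6·p_2·(x_2−8) = 1/6·p_1·(x_1−20).
After buying the subsistence bundle (20, 8), a share 5/6 of the remaining income goes to x_1: x_1* = 20 + 5/6·(m − 20p_1 − 8p_2)/p_1.
Discretionary income = 415 − 20·2.2 − 8·12.75 = 269; x_1* = 20 + 5/6·269/2.2 = 121.8939; x_2* = 8 + 1/6·269/12.75 = 11.5163.
Expenditure on x_1: 2.2·121.8939 = 268.1667; share = 0.6462.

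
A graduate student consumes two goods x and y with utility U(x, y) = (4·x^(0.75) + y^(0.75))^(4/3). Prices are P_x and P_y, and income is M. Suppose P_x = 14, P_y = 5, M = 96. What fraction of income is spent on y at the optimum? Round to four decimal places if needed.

share on y = 0.079

Numerically y/x = 0.2401, so x* = 96/(14 + 5·0.2401) = 6.3156 and y* = 0.2401·6.3156 = 1.5164.
Expenditure on y: 5·1.5164 = 7.5819; share = 0.079.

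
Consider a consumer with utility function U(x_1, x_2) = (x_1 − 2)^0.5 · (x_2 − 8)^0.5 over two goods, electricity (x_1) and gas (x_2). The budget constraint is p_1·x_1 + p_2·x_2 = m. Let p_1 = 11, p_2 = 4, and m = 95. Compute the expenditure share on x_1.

share on x_1 = 0.4474

MRS = (x_2−8)/(x_1−2). Tangency with p_1/p_2 gives x_2−8 = (p_1/p_2)·(x_1−2).
After buying the subsistence bundle (2, 8), a share 0.5 of the remaining income goes to x_1: x_1* = 2 + 0.5·(m − 2p_1 − 8p_2)/p_1.
Discretionary income = 95 − 2·11 − 8·4 = 41; x_1* = 2 + 0.5·41/11 = 3.8636; x_2* = 8 + 0.5·41/4 = 13.125.
Expenditure on x_1: 11·3.8636 = 42.5; share = 0.4474.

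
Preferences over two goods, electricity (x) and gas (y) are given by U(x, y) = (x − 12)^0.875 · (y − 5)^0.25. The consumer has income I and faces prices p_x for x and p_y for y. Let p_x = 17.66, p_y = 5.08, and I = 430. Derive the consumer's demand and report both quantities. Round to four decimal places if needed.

This is Cobb-Douglas in (x−12, y−5): tangency gives 0.875·p_y·(y−5) = 0.25·p_x·(x−12).
After buying the subsistence bundle (12, 5), a share 7/9 of the remaining income goes to x: x* = 12 + 7/9·(I − 12p_x − 5p_y)/p_x.
Discretionary income = 430 − 12·17.66 − 5·5.08 = 192.68; x* = 12 + 7/9·192.68/17.66 = 20.486; y* = 5 + 2/9·192.68/5.08 = 13.4287.

x* = 20.486, y* = 13.4287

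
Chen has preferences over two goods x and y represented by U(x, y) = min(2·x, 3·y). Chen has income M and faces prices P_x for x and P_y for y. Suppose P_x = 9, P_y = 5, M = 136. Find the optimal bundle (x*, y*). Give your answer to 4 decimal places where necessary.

x* = 11.027, y* = 7.3514

With perfect complements, no substitution: consume in ratio x:y = 3:2.
Budget: P_x·x + P_y·(2/3)·x = M, so (3·P_x + 2·P_y)·x = 3·M.
Demand: x*(P_x,P_y,M) = 3·M/(3·P_x + 2·P_y), y* = 2·M/(3·P_x + 2·P_y).
Here 3·9 + 2·5 = 37, giving x* = 11.027 and y* = 7.3514.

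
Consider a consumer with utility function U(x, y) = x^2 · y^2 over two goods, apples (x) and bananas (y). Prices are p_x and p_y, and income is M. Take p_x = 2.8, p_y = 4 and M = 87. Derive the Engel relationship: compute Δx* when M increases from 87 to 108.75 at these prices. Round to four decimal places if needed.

Tangency: MRS = y/x = p_x/p_y.
So 2·p_y·y = 2·p_x·x; combined with the budget, a share 0.5 of income goes to x.
Demand: x*(p_x,p_y,M) = 0.5·M/p_x and y* = 0.5·M/p_y.
At p_x=2.8, p_y=4, M=87: x* = 0.5·87/2.8 = 15.5357.
At M' = 108.75: x* = 19.4196. Change: 19.4196 − 15.5357 = 3.8839.

Δx* = 3.8839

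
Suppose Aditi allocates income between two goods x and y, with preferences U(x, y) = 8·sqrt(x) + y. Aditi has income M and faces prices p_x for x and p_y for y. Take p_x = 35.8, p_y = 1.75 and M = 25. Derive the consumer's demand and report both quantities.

x* = 0.0382, y* = 13.5036

Set MRS = p_x/p_y: 4·x^(−1/2) = p_x/p_y.
Thus x* = (4·p_y/p_x)² — independent of M — with the rest of income spent on y.
Plugging in: x* = (4·1.75/35.8)² = 0.0382, y* = 13.5036.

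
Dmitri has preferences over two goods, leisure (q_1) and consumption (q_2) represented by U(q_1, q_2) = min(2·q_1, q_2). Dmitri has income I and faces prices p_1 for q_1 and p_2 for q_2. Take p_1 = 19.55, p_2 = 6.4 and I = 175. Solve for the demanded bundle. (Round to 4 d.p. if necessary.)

q_1* = 5.4096, q_2* = 10.8192

Leontief preferences: the optimum is at the kink where q_1/1 = q_2/2, i.e. q_2 = 2·q_1.
Budget: p_1·q_1 + p_2·2·q_1 = I, so (p_1 + 2·p_2)·q_1 = I.
Demand: q_1*(p_1,p_2,I) = I/(p_1 + 2·p_2), q_2* = 2·I/(p_1 + 2·p_2).
Here 19.55 + 2·6.4 = 32.35, giving q_1* = 5.4096 and q_2* = 10.8192.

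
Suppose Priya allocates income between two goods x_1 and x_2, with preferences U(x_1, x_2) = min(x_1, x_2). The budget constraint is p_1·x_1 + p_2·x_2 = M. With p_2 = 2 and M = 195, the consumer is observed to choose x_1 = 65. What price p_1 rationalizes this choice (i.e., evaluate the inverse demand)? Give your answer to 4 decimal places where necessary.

p_1 = 1

With perfect complements, no substitution: consume in ratio x_1:x_2 = 1:1.
Budget: p_1·x_1 + p_2·x_1 = M, so (p_1 + p_2)·x_1 = M.
Demand: x_1*(p_1,p_2,M) = M/(p_1 + p_2), x_2* = M/(p_1 + p_2).
Set x_1* = 65 in the demand function and solve for p_1: p_1 = 1.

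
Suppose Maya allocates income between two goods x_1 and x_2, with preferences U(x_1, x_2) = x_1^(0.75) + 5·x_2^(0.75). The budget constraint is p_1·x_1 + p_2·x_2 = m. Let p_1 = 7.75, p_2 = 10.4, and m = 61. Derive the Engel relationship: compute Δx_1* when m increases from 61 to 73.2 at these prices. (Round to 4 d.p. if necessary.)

MU_x_1 ∝ x_1^(-0.25), MU_x_2 ∝ 5·x_2^(-0.25), so MRS = (1/5)·(x_2/x_1)^(0.25) = p_1/p_2.
Solve for the ratio: x_2/x_1 = [5·p_1/p_2]^(4).
Substitute x_2 = (x_2/x_1)·x_1 into the budget: x_1* = m/(p_1 + p_2·(x_2/x_1)).
Numerically x_2/x_1 = 192.731841, so x_1* = 61/(7.75 + 10.4·192.731841) = 0.0303.
At m' = 73.2: x_1* = 0.0364. Change: 0.0364 − 0.0303 = 0.0061.

Δx_1* = 0.0061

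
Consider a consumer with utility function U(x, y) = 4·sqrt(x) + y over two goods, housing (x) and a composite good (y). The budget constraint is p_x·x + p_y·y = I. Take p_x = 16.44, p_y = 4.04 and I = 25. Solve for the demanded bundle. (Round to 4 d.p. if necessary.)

Set MRS = p_x/p_y: 2·x^(−1/2) = p_x/p_y.
Solve: √x = 2·p_y/p_x, so x*(p_x,p_y) = (2·p_y/p_x)², and y* = (I − p_x·x*)/p_y.
Plugging in: x* = (2·4.04/16.44)² = 0.2416, y* = 5.2052.

x* = 0.2416, y* = 5.2052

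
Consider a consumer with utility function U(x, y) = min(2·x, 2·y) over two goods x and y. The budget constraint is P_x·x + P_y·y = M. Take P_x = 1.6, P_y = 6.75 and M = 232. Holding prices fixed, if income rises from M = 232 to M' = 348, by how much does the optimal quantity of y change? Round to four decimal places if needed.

Δy* = 13.8922

With perfect complements, no substitution: consume in ratio x:y = 2:2.
Budget: P_x·x + P_y·x = M, so (2·P_x + 2·P_y)·x = 2·M.
Demand: x*(P_x,P_y,M) = 2·M/(2·P_x + 2·P_y), y* = 2·M/(2·P_x + 2·P_y).
Here 2·1.6 + 2·6.75 = 16.7, giving y* = 27.7844.
At M' = 348: y* = 41.6766. Change: 41.6766 − 27.7844 = 13.8922.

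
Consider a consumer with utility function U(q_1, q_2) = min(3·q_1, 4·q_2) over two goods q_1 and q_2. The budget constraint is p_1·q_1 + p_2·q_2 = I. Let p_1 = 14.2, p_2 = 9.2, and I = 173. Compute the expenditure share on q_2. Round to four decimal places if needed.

Leontief preferences: the optimum is at the kink where q_1/4 = q_2/3, i.e. q_2 = (3/4)·q_1.
Budget: p_1·q_1 + p_2·(3/4)·q_1 = I, so (4·p_1 + 3·p_2)·q_1 = 4·I.
Demand: q_1*(p_1,p_2,I) = 4·I/(4·p_1 + 3·p_2), q_2* = 3·I/(4·p_1 + 3·p_2).
Here 4·14.2 + 3·9.2 = 84.4, giving q_1* = 8.1991 and q_2* = 6.1493.
Expenditure on q_2: 9.2·6.1493 = 56.5735; share = 0.327.

share on q_2 = 0.327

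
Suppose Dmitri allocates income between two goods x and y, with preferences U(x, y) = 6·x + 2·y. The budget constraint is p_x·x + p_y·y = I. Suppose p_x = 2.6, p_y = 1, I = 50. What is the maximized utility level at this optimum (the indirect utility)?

V = 115.3846

x gives more utility per dollar, so spend all income on x: x* = I/p_x, y* = 0.
Numerically: x* = 19.2308, y* = 0.
Utility at the optimum: U(19.2308, 0) = 115.3846.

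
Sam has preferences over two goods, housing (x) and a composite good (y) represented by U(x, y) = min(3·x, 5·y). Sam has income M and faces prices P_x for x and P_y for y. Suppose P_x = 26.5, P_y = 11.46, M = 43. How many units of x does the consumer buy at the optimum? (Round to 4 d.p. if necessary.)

x* = 1.2884

With perfect complements, no substitution: consume in ratio x:y = 5:3.
Budget: P_x·x + P_y·(3/5)·x = M, so (5·P_x + 3·P_y)·x = 5·M.
Demand: x*(P_x,P_y,M) = 5·M/(5·P_x + 3·P_y), y* = 3·M/(5·P_x + 3·P_y).
Here 5·26.5 + 3·11.46 = 166.88, giving x* = 1.2884.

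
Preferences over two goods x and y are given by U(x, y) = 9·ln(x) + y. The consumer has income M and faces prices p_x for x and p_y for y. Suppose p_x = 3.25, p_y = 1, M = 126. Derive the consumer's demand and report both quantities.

x* = 2.7692, y* = 117

MU_x = 9/x, MU_y = 1. Tangency: 9/x = p_x/p_y.
So x*(p_x,p_y) = 9·p_y/p_x, independent of income; and y* = (M − 9·p_y)/p_y.
At the given prices: x* = 9·1/3.25 = 2.7692, and y* = 117.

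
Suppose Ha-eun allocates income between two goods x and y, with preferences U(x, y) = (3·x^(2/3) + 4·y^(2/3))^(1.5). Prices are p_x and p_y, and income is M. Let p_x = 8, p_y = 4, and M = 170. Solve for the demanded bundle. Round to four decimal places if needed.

From the CES first-order condition, (3/4)·(y/x)^(1/3) = p_x/p_y.
Hence y/x = ((4/3)·p_x/p_y)^(1/(1/3)), i.e. raised to the 3 power.
With the ratio pinned down, the budget gives x* = M/(p_x + p_y·(y/x)) and y* = (y/x)·x*.
Numerically y/x = 18.962963, so x* = 170/(8 + 4·18.962963) = 2.0274 and y* = 18.962963·2.0274 = 38.4452.

x* = 2.0274, y* = 38.4452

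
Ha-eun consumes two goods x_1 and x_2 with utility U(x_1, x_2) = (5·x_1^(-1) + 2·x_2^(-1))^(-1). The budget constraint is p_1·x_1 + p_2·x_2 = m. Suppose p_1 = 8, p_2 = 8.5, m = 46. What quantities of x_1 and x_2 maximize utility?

From the CES first-order condition, (5/2)·(x_2/x_1)^(2) = p_1/p_2.
Solve for the ratio: x_2/x_1 = [(2/5)·p_1/p_2]^(0.5).
Substitute x_2 = (x_2/x_1)·x_1 into the budget: x_1* = m/(p_1 + p_2·(x_2/x_1)).
Numerically x_2/x_1 = 0.613572, so x_1* = 46/(8 + 8.5·0.613572) = 3.4808 and x_2* = 0.613572·3.4808 = 2.1357.

x_1* = 3.4808, x_2* = 2.1357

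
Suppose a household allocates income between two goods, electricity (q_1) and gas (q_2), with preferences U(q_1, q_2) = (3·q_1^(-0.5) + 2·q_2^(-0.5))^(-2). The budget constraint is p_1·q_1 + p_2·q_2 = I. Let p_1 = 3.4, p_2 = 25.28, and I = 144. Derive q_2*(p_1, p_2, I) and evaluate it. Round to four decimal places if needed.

q_2* = 3.4081

MU_q_1 ∝ 3·q_1^(-1.5), MU_q_2 ∝ 2·q_2^(-1.5), so MRS = (3/2)·(q_2/q_1)^(1.5) = p_1/p_2.
Hence q_2/q_1 = ((2/3)·p_1/p_2)^(1/(1.5)), i.e. raised to the 2/3 power.
With the ratio pinned down, the budget gives q_1* = I/(p_1 + p_2·(q_2/q_1)) and q_2* = (q_2/q_1)·q_1*.
Numerically q_2/q_1 = 0.200327, so q_1* = 144/(3.4 + 25.28·0.200327) = 17.0127 and q_2* = 0.200327·17.0127 = 3.4081.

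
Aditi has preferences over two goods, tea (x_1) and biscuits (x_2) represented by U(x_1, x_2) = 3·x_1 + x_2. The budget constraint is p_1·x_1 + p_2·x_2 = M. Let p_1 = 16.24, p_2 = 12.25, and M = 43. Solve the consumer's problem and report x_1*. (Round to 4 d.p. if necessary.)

x_1* = 2.6478

Numerically: x_1* = 2.6478, x_2* = 0.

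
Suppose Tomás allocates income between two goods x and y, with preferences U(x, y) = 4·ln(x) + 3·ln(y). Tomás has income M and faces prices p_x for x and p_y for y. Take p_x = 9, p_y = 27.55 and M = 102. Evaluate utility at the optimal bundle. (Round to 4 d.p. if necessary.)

MU_x/MU_y = (4·y)/(3·x); tangency sets this equal to p_x/p_y.
Rearranging, p_y·y = (3/4)·p_x·x. Substituting into the budget gives p_x·x·(1 + (3/4)) = M.
Demand: x*(p_x,p_y,M) = 4/7·M/p_x and y* = 3/7·M/p_y.
At p_x=9, p_y=27.55, M=102: x* = 4/7·102/9 = 6.4762, y* = 1.5867.
Utility at the optimum: U(6.4762, 1.5867) = 8.8575.

V = 8.8575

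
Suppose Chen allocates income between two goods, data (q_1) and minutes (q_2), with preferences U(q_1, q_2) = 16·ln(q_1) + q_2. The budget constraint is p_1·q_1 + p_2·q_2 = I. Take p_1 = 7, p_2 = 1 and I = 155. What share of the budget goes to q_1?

So q_1*(p_1,p_2) = 16·p_2/p_1, independent of income; and q_2* = (I − 16·p_2)/p_2.
At the given prices: q_1* = 16·1/7 = 2.2857, and q_2* = 139.
Expenditure on q_1: 7·2.2857 = 16; share = 0.1032.

share on q_1 = 0.1032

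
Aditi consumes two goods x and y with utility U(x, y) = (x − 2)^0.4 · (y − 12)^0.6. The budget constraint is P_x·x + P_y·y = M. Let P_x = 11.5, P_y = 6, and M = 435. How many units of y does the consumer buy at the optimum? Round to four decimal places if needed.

This is Cobb-Douglas in (x−2, y−12): tangency gives 0.4·P_y·(y−12) = 0.6·P_x·(x−2).
After buying the subsistence bundle (2, 12), a share 0.4 of the remaining income goes to x: x* = 2 + 0.4·(M − 2P_x − 12P_y)/P_x.
Discretionary income = 435 − 2·11.5 − 12·6 = 340; y* = 12 + 0.6·340/6 = 46.

y* = 46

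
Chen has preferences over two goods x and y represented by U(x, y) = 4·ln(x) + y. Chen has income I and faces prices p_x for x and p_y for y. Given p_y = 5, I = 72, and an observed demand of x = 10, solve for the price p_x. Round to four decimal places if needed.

MU_x = 4/x, MU_y = 1. Tangency: 4/x = p_x/p_y.
So x*(p_x,p_y) = 4·p_y/p_x, independent of income; and y* = (I − 4·p_y)/p_y.
Set x* = 10 in the demand function and solve for p_x: p_x = 2.

p_x = 2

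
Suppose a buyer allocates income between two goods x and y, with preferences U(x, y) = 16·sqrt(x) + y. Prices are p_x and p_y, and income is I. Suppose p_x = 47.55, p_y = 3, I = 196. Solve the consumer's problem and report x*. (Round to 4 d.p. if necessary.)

Set MRS = p_x/p_y: 8·x^(−1/2) = p_x/p_y.
Solve: √x = 8·p_y/p_x, so x*(p_x,p_y) = (8·p_y/p_x)², and y* = (I − p_x·x*)/p_y.
Plugging in: x* = (8·3/47.55)² = 0.2548.

x* = 0.2548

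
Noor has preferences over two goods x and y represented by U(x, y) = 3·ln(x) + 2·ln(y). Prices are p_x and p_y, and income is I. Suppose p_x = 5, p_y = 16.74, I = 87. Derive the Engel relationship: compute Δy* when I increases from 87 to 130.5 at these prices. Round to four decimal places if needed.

The MRS is (3/2)·y/x. Set MRS = p_x/p_y.
So 3·p_y·y = 2·p_x·x; combined with the budget, a share 0.6 of income goes to x.
Demand: x*(p_x,p_y,I) = 0.6·I/p_x and y* = 0.4·I/p_y.
At p_x=5, p_y=16.74, I=87: y* = 0.4·87/16.74 = 2.0789.
At I' = 130.5: y* = 3.1183. Change: 3.1183 − 2.0789 = 1.0394.

Δy* = 1.0394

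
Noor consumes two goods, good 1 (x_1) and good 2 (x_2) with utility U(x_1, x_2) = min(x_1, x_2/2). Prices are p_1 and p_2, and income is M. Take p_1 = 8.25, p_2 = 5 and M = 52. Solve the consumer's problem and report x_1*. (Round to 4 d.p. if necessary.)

Leontief preferences: the optimum is at the kink where x_1/1 = x_2/2, i.e. x_2 = 2·x_1.
Budget: p_1·x_1 + p_2·2·x_1 = M, so (p_1 + 2·p_2)·x_1 = M.
Demand: x_1*(p_1,p_2,M) = M/(p_1 + 2·p_2), x_2* = 2·M/(p_1 + 2·p_2).
Here 8.25 + 2·5 = 18.25, giving x_1* = 2.8493.

x_1* = 2.8493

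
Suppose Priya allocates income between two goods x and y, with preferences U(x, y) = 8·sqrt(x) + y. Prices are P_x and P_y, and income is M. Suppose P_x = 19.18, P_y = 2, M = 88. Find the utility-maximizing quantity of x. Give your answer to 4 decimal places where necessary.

x* = 0.174

Utility is quasi-linear in y; the FOC for x is 4/√x = P_x/P_y.
Solve: √x = 4·P_y/P_x, so x*(P_x,P_y) = (4·P_y/P_x)², and y* = (M − P_x·x*)/P_y.
Plugging in: x* = (4·2/19.18)² = 0.174.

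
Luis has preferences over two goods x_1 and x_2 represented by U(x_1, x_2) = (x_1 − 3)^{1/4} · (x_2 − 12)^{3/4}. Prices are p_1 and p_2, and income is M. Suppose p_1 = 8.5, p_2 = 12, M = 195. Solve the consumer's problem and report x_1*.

x_1* = 3.75

Let x_1' = x_1−3, x_2' = x_2−12. MRS = (1/3)·x_2'/x_1' = p_1/p_2.
Substituting into the budget: x_1* = 3 + 0.25·(M − 3·p_1 − 12·p_2)/p_1, and x_2* = 12 + 0.75·(…)/p_2.
Discretionary income = 195 − 3·8.5 − 12·12 = 25.5; x_1* = 3 + 0.25·25.5/8.5 = 3.75.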